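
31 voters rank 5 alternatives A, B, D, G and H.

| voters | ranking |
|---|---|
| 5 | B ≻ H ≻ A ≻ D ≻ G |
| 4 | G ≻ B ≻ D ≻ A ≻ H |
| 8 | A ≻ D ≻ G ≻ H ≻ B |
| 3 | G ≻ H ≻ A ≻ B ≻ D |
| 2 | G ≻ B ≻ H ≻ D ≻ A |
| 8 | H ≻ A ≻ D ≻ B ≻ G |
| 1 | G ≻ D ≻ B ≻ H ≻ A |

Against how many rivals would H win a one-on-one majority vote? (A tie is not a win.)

H against each rival (31 voters):
H vs A: H preferred on 5+3+2+8+1 = 19 ballots; H wins 19–12.
H vs B: H wins 19–12.
H vs D: H, 18–13.
H vs G: H preferred on 5+8 = 13 ballots; G wins 18–13.
H beats A, B, D; loses to G — 3 pairwise wins.

3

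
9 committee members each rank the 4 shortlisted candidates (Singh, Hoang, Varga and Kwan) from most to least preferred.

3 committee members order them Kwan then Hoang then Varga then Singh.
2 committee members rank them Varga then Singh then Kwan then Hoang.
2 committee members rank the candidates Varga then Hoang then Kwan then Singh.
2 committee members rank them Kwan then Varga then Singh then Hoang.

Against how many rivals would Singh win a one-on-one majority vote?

0

Singh against each rival (9 committee members):
Singh vs Hoang: Hoang, 5–4.
Singh vs Varga: Varga wins 9–0.
Singh vs Kwan: 2 to 7, Kwan.
Singh beats no one; loses to Hoang, Varga, Kwan — 0 pairwise wins.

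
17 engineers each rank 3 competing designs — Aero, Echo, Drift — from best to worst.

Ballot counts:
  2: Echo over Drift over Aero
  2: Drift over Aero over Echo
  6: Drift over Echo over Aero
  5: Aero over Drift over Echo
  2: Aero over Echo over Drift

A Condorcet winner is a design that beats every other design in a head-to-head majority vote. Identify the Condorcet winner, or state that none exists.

Drift

Pairwise majorities:
Aero vs Echo: 9 to 8, Aero.
Aero vs Drift: Aero preferred on 5+2 = 7 ballots; Drift wins 10–7.
Echo vs Drift: 4 to 13, Drift.
Drift wins every pairwise contest, so Drift is the Condorcet winner.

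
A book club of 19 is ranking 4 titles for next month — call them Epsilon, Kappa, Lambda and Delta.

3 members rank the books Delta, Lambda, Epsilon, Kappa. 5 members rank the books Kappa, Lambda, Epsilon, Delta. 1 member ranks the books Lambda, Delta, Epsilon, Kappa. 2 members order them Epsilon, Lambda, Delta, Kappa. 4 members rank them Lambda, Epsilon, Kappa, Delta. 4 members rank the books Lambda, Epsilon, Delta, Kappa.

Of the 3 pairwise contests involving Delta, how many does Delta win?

Delta against each rival (19 members):
Delta vs Epsilon: Delta is ranked higher on 3+1 = 4 ballots, Epsilon on 15. Epsilon wins 15–4.
Delta vs Kappa: Delta, 10–9.
Delta–Lambda: Lambda 16–3.
Delta beats Kappa; loses to Epsilon, Lambda — 1 pairwise win.

1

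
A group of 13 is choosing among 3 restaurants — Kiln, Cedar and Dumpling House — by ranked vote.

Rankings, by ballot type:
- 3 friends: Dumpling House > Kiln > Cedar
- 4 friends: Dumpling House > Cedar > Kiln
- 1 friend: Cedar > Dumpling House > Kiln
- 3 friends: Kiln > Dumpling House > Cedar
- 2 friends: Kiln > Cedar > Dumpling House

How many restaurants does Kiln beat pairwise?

Kiln against each rival (13 friends):
Kiln vs Cedar: Kiln is ranked higher on 3+3+2 = 8 ballots, Cedar on 5. Kiln wins 8–5.
Kiln vs Dumpling House: Dumpling House wins 8–5.
Kiln beats Cedar; loses to Dumpling House — 1 pairwise win.

1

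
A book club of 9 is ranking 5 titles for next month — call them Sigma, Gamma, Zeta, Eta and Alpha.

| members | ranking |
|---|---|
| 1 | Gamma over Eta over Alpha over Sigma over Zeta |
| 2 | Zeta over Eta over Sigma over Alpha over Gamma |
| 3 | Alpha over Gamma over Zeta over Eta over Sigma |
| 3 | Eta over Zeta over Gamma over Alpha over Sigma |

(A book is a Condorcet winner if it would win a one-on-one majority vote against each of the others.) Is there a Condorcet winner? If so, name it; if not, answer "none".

Zeta

Head-to-head results (9 members):
Sigma vs Gamma: 2 to 7, Gamma.
Sigma vs Zeta: 1 for Sigma, 8 for Zeta — Zeta by 8–1.
Sigma vs Eta: 0 for Sigma, 9 for Eta — Eta by 9–0.
Sigma vs Alpha: Sigma is ranked higher on 2 ballots, Alpha on 7. Alpha wins 7–2.
Gamma vs Zeta: 1+3 = 4 for Gamma, 5 for Zeta — Zeta by 5–4.
Gamma vs Eta: 1+3 = 4 for Gamma, 5 for Eta — Eta by 5–4.
Gamma vs Alpha: 1+3 = 4 for Gamma, 5 for Alpha — Alpha by 5–4.
Zeta vs Eta: Zeta is ranked higher on 2+3 = 5 ballots, Eta on 4. Zeta wins 5–4.
Zeta vs Alpha: Zeta is ranked higher on 2+3 = 5 ballots, Alpha on 4. Zeta wins 5–4.
Eta vs Alpha: 1+2+3 = 6 for Eta, 3 for Alpha — Eta by 6–3.
Only Zeta has no losses; Zeta is the Condorcet winner.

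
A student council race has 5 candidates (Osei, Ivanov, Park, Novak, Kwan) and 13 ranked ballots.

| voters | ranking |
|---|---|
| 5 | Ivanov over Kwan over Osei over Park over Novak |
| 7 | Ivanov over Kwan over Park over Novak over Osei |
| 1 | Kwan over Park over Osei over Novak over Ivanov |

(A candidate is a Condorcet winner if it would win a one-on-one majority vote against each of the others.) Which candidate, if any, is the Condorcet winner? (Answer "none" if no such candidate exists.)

Ivanov

Head-to-head results (13 voters):
Osei vs Ivanov: Ivanov, 12–1.
Osei vs Park: Park, 8–5.
Osei vs Novak: Novak wins 7–6.
Osei vs Kwan: Kwan, 13–0.
Ivanov vs Park: Ivanov, 12–1.
Ivanov–Novak: Ivanov 12–1.
Ivanov vs Kwan: Ivanov wins 12–1.
Park vs Novak: Park, 13–0.
Park vs Kwan: Kwan, 13–0.
Novak–Kwan: Kwan 13–0.
Ivanov wins every pairwise contest, so Ivanov is the Condorcet winner.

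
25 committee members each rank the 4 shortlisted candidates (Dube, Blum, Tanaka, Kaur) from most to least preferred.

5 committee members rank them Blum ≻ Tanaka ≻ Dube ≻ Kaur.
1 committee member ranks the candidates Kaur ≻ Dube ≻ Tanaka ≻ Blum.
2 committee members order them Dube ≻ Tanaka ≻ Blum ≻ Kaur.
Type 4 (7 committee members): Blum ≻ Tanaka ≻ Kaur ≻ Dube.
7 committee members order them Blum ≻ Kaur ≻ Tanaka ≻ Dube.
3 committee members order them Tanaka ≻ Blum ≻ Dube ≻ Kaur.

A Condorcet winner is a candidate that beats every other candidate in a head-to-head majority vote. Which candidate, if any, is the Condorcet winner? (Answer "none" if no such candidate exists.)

Blum

Head-to-head results (25 committee members):
Dube vs Blum: Blum wins 22–3.
Dube–Tanaka: Tanaka 22–3.
Dube–Kaur: Kaur 15–10.
Blum vs Tanaka: Blum wins 19–6.
Blum vs Kaur: 5+2+7+7+3 = 24 for Blum, 1 for Kaur — Blum by 24–1.
Tanaka vs Kaur: Tanaka, 17–8.
Blum defeats every rival head-to-head and is the Condorcet winner.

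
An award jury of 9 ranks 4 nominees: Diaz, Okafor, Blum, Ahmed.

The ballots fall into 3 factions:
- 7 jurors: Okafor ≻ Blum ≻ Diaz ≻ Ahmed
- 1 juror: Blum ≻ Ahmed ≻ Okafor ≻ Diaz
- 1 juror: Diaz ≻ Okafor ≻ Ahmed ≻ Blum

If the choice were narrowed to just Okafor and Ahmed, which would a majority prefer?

Ballots ranking Okafor above Ahmed: 7 + 1 = 8.
Ballots ranking Ahmed above Okafor: 9 − 8 = 1.
Okafor wins the head-to-head 8–1.

Okafor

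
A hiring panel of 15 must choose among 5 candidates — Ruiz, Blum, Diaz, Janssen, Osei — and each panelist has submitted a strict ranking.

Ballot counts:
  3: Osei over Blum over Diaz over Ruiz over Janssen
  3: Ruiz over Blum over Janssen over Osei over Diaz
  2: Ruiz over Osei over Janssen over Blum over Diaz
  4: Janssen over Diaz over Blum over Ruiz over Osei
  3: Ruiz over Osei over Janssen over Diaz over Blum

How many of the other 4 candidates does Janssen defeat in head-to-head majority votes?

2

Janssen against each rival (15 committee members):
Janssen vs Ruiz: Ruiz, 11–4.
Janssen vs Blum: Janssen, 9–6.
Janssen vs Diaz: Janssen wins 12–3.
Janssen vs Osei: 7 to 8, Osei.
Janssen beats Blum, Diaz; loses to Ruiz, Osei — 2 pairwise wins.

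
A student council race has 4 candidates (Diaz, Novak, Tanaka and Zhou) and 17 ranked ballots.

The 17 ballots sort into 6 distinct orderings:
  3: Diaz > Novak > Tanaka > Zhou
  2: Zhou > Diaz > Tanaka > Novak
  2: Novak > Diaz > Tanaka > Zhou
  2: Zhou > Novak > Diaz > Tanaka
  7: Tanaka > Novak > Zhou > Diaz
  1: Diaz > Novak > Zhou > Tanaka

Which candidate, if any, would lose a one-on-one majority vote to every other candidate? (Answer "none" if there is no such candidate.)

none

Head-to-head results (17 voters):
Diaz vs Novak: 6 to 11, Novak.
Diaz–Tanaka: Diaz 10–7.
Diaz vs Zhou: Zhou wins 11–6.
Novak vs Tanaka: Novak preferred on 3+2+2+1 = 8 ballots; Tanaka wins 9–8.
Novak vs Zhou: 13 to 4, Novak.
Tanaka vs Zhou: Tanaka preferred on 3+2+7 = 12 ballots; Tanaka wins 12–5.
Each candidate has at least one pairwise win (Diaz beats Tanaka; Novak beats Diaz; Tanaka beats Novak; Zhou beats Diaz) — no Condorcet loser.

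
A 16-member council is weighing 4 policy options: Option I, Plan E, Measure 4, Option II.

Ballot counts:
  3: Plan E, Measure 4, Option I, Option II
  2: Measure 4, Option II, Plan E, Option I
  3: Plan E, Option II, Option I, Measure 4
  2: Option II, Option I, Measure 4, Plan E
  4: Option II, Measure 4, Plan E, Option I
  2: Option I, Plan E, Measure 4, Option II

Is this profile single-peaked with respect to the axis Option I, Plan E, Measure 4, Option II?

Axis positions: Option I=1, Plan E=2, Measure 4=3, Option II=4.
Ballot type 1 (peak Plan E at position 2): ranking walks positions 2-3-1-4, expanding outward from the peak — single-peaked.
Ballot type 2 (peak Measure 4 at position 3): ranking walks positions 3-4-2-1, expanding outward from the peak — single-peaked.
Ballot type 3: ranking walks positions 2-4-1-3; Option II is ranked above Measure 4 even though Measure 4 lies between Option II and the peak Plan E on the axis — preferences dip and rise again. Not single-peaked.
Ballot type 4: ranking walks positions 4-1-3-2; Option I is ranked above Measure 4 even though Measure 4 lies between Option I and the peak Option II on the axis — preferences dip and rise again. Not single-peaked.
Ballot type 5 (peak Option II at position 4): ranking walks positions 4-3-2-1, expanding outward from the peak — single-peaked.
Ballot type 6 (peak Option I at position 1): ranking walks positions 1-2-3-4, expanding outward from the peak — single-peaked.
Ballot type 3 violates single-peakedness, so the profile is not single-peaked on this axis.

no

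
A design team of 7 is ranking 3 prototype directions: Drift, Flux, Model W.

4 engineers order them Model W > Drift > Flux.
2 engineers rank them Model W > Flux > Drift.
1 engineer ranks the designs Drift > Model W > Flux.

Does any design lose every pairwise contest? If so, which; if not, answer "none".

Flux

Head-to-head results (7 engineers):
Drift–Flux: Drift 5–2.
Drift vs Model W: Model W wins 6–1.
Flux vs Model W: Flux is ranked higher on 0 ballots, Model W on 7. Model W wins 7–0.
Flux is beaten in every head-to-head and is the Condorcet loser.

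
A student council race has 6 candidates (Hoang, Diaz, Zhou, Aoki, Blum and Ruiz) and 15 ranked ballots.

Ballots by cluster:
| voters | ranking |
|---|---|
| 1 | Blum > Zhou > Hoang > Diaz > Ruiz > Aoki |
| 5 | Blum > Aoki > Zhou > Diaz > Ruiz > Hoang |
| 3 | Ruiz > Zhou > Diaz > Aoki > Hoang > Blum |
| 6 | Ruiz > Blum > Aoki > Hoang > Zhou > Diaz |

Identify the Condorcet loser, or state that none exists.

Pairwise majorities:
Hoang vs Diaz: Diaz wins 8–7.
Hoang–Zhou: Zhou 9–6.
Hoang vs Aoki: Aoki, 14–1.
Hoang vs Blum: Hoang is ranked higher on 3 ballots, Blum on 12. Blum wins 12–3.
Hoang vs Ruiz: Ruiz, 14–1.
Diaz vs Zhou: 0 for Diaz, 15 for Zhou — Zhou by 15–0.
Diaz vs Aoki: 1+3 = 4 for Diaz, 11 for Aoki — Aoki by 11–4.
Diaz vs Blum: Blum wins 12–3.
Diaz vs Ruiz: 6 to 9, Ruiz.
Zhou vs Aoki: Zhou is ranked higher on 1+3 = 4 ballots, Aoki on 11. Aoki wins 11–4.
Zhou vs Blum: 3 for Zhou, 12 for Blum — Blum by 12–3.
Zhou vs Ruiz: Zhou preferred on 1+5 = 6 ballots; Ruiz wins 9–6.
Aoki vs Blum: 3 for Aoki, 12 for Blum — Blum by 12–3.
Aoki–Ruiz: Ruiz 10–5.
Blum vs Ruiz: 1+5 = 6 for Blum, 9 for Ruiz — Ruiz by 9–6.
Only Hoang has no wins; Hoang is the Condorcet loser.

Hoang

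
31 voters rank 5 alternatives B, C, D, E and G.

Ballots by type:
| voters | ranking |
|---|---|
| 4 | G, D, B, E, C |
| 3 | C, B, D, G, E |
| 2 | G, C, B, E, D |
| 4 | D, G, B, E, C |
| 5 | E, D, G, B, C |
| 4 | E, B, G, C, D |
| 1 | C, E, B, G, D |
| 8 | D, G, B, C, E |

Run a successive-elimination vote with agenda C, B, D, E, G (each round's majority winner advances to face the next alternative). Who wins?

D

Round 1: C vs B — 6–25, B advances.
Round 2: B vs D — 10–21, D advances.
Round 3: D vs E — 19–12, D advances.
Round 4: D vs G — 20–11, D advances.
D survives the agenda.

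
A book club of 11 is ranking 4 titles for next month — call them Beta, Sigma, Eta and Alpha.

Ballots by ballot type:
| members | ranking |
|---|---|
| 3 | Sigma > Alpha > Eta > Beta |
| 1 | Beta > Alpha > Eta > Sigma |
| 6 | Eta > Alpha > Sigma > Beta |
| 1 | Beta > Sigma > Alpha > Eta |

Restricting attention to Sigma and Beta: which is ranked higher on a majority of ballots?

Sigma

Ballots ranking Sigma above Beta: 3 + 6 = 9.
Ballots ranking Beta above Sigma: 11 − 9 = 2.
Sigma wins the head-to-head 9–2.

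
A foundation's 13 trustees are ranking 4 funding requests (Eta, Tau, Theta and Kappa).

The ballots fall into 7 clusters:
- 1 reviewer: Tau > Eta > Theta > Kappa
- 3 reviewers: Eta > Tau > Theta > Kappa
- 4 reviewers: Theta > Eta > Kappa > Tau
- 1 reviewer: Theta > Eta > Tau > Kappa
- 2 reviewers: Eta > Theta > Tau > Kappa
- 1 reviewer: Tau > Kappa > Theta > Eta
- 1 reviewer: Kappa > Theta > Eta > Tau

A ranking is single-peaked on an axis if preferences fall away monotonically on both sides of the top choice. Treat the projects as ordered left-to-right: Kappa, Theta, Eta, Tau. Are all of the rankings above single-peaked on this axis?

no

Axis positions: Kappa=1, Theta=2, Eta=3, Tau=4.
Cluster 1 (peak Tau at position 4): ranking walks positions 4-3-2-1, expanding outward from the peak — single-peaked.
Cluster 2 (peak Eta at position 3): ranking walks positions 3-4-2-1, expanding outward from the peak — single-peaked.
Cluster 3 (peak Theta at position 2): ranking walks positions 2-3-1-4, expanding outward from the peak — single-peaked.
Cluster 4 (peak Theta at position 2): ranking walks positions 2-3-4-1, expanding outward from the peak — single-peaked.
Cluster 5 (peak Eta at position 3): ranking walks positions 3-2-4-1, expanding outward from the peak — single-peaked.
Cluster 6: ranking walks positions 4-1-2-3; Kappa is ranked above Eta even though Eta lies between Kappa and the peak Tau on the axis — preferences dip and rise again. Not single-peaked.
Cluster 7 (peak Kappa at position 1): ranking walks positions 1-2-3-4, expanding outward from the peak — single-peaked.
Cluster 6 violates single-peakedness, so the profile is not single-peaked on this axis.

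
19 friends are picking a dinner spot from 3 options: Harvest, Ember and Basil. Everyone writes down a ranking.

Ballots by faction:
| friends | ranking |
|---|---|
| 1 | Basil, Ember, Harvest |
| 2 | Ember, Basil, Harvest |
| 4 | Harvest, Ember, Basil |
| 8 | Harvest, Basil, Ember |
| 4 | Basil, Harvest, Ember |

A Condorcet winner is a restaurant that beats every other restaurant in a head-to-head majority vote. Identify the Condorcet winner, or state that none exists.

Pairwise majorities:
Harvest vs Ember: 16 to 3, Harvest.
Harvest vs Basil: 4+8 = 12 for Harvest, 7 for Basil — Harvest by 12–7.
Ember vs Basil: 2+4 = 6 for Ember, 13 for Basil — Basil by 13–6.
Only Harvest has no losses; Harvest is the Condorcet winner.

Harvest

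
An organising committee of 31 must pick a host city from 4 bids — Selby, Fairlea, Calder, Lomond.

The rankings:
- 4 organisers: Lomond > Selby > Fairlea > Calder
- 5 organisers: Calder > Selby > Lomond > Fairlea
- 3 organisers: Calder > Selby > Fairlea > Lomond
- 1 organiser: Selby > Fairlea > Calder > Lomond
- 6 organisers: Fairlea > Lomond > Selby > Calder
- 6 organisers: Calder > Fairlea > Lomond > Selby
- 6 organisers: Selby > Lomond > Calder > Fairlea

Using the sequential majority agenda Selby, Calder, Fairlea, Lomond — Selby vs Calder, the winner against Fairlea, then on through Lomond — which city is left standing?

Lomond

Round 1: Selby vs Calder — 17–14, Selby advances.
Round 2: Selby vs Fairlea — 19–12, Selby advances.
Round 3: Selby vs Lomond — 15–16, Lomond advances.
Lomond survives the agenda.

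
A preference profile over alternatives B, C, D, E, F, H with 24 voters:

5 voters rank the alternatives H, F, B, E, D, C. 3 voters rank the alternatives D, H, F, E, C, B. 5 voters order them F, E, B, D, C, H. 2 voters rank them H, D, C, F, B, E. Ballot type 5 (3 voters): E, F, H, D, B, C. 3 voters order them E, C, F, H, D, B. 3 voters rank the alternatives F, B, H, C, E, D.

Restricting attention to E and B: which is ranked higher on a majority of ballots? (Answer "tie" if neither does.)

E

Ballots ranking E above B: 3 + 5 + 3 + 3 = 14.
Ballots ranking B above E: 24 − 14 = 10.
E wins the head-to-head 14–10.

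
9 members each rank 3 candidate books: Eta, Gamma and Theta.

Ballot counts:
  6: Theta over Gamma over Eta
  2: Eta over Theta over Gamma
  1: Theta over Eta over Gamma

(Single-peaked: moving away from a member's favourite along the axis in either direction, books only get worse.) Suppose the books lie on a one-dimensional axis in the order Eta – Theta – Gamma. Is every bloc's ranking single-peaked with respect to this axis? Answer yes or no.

yes

Axis positions: Eta=1, Theta=2, Gamma=3.
Bloc 1 (peak Theta at position 2): ranking walks positions 2-3-1, expanding outward from the peak — single-peaked.
Bloc 2 (peak Eta at position 1): ranking walks positions 1-2-3, expanding outward from the peak — single-peaked.
Bloc 3 (peak Theta at position 2): ranking walks positions 2-1-3, expanding outward from the peak — single-peaked.
Every ranking is single-peaked on this axis.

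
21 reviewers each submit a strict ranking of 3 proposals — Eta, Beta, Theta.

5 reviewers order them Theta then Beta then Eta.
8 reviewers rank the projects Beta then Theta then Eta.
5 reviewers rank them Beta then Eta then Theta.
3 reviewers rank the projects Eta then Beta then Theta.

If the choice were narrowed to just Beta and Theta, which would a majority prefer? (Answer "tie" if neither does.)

Ballots ranking Beta above Theta: 8 + 5 + 3 = 16.
Ballots ranking Theta above Beta: 21 − 16 = 5.
Beta wins the head-to-head 16–5.

Beta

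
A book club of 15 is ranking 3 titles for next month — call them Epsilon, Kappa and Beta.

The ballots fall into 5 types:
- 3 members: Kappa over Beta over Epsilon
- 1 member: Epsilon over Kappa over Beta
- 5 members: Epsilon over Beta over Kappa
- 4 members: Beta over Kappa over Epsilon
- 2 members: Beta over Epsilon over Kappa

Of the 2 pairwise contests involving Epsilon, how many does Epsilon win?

Epsilon against each rival (15 members):
Epsilon vs Kappa: Epsilon preferred on 1+5+2 = 8 ballots; Epsilon wins 8–7.
Epsilon vs Beta: Epsilon preferred on 1+5 = 6 ballots; Beta wins 9–6.
Epsilon beats Kappa; loses to Beta — 1 pairwise win.

1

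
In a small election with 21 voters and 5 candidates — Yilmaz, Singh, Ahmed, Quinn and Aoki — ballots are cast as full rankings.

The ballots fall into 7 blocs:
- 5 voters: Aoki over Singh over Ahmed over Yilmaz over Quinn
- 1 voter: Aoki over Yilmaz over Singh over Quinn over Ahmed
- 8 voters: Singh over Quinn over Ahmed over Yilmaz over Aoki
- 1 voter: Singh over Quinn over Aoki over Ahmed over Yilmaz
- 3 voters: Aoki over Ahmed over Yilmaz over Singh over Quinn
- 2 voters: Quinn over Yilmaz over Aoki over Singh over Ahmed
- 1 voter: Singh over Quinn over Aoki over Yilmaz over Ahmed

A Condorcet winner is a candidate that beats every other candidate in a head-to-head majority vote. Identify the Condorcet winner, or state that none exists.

Check each pair by majority over 21 ballots:
Yilmaz–Singh: Singh 15–6.
Yilmaz vs Ahmed: Ahmed wins 17–4.
Yilmaz vs Quinn: Quinn, 12–9.
Yilmaz vs Aoki: Aoki wins 11–10.
Singh vs Ahmed: Singh wins 18–3.
Singh vs Quinn: Singh, 19–2.
Singh–Aoki: Aoki 11–10.
Ahmed–Quinn: Quinn 13–8.
Ahmed vs Aoki: Aoki, 13–8.
Quinn vs Aoki: Quinn, 12–9.
Every candidate loses at least once (Yilmaz loses to Singh; Singh loses to Aoki; Ahmed loses to Singh; Quinn loses to Singh; Aoki loses to Quinn). The majority relation contains the cycle Singh → Quinn → Aoki → Singh, so there is no Condorcet winner.

none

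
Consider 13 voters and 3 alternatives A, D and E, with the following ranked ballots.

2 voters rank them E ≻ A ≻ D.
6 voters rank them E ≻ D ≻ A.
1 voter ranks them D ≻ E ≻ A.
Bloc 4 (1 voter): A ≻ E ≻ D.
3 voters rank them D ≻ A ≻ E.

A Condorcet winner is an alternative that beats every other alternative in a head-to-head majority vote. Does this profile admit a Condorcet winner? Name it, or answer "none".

Head-to-head results (13 voters):
A–D: D 10–3.
A vs E: E, 9–4.
D vs E: E, 9–4.
E defeats every rival head-to-head and is the Condorcet winner.

E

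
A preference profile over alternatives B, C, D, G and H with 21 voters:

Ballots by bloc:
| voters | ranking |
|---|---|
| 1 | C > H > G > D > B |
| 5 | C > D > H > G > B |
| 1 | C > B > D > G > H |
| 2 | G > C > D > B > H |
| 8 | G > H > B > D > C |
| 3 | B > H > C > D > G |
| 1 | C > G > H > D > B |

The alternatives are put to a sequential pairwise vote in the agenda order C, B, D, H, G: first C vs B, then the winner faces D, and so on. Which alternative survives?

Round 1: C vs B — 10–11, B advances.
Round 2: B vs D — 12–9, B advances.
Round 3: B vs H — 6–15, H advances.
Round 4: H vs G — 9–12, G advances.
The agenda winner is G.

G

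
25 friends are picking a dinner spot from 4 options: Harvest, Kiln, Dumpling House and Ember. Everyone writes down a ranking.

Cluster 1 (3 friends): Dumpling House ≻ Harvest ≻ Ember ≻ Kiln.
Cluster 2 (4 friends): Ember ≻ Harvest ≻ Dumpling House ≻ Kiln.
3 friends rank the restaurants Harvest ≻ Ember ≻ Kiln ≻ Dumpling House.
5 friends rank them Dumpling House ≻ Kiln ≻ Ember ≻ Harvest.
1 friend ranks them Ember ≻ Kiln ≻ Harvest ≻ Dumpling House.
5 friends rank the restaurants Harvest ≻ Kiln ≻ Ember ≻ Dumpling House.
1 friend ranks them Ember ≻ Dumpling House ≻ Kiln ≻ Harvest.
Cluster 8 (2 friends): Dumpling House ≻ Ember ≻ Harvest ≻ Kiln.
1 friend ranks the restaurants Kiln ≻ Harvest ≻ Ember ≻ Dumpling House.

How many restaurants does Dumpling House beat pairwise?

Dumpling House against each rival (25 friends):
Dumpling House vs Harvest: Dumpling House is ranked higher on 3+5+1+2 = 11 ballots, Harvest on 14. Harvest wins 14–11.
Dumpling House–Kiln: Dumpling House 15–10.
Dumpling House vs Ember: Dumpling House is ranked higher on 3+5+2 = 10 ballots, Ember on 15. Ember wins 15–10.
Dumpling House beats Kiln; loses to Harvest, Ember — 1 pairwise win.

1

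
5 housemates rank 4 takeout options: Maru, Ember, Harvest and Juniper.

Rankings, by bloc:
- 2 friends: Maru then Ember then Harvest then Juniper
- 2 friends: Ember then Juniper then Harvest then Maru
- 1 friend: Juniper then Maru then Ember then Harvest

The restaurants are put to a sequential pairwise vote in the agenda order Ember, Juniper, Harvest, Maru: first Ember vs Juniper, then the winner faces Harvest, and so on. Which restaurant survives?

Maru

Round 1: Ember vs Juniper — 4–1, Ember advances.
Round 2: Ember vs Harvest — 5–0, Ember advances.
Round 3: Ember vs Maru — 2–3, Maru advances.
The agenda winner is Maru.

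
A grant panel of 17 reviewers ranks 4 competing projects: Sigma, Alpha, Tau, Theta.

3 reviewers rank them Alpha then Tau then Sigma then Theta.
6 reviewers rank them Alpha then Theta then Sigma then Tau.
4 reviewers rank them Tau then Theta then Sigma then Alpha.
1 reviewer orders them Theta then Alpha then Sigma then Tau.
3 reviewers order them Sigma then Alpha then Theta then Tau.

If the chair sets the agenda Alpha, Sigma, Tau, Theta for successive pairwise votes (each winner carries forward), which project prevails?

Alpha

Round 1: Alpha vs Sigma — 10–7, Alpha advances.
Round 2: Alpha vs Tau — 13–4, Alpha advances.
Round 3: Alpha vs Theta — 12–5, Alpha advances.
The agenda winner is Alpha.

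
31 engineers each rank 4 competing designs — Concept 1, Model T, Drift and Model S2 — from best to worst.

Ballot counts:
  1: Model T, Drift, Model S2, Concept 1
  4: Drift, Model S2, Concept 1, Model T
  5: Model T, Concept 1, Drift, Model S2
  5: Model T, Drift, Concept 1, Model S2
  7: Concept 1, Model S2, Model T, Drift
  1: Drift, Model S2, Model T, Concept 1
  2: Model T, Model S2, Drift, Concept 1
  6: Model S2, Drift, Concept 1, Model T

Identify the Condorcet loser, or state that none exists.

Head-to-head results (31 engineers):
Concept 1 vs Model T: Concept 1 is ranked higher on 4+7+6 = 17 ballots, Model T on 14. Concept 1 wins 17–14.
Concept 1 vs Drift: Drift wins 19–12.
Concept 1 vs Model S2: Concept 1 wins 17–14.
Model T vs Drift: Model T preferred on 1+5+5+7+2 = 20 ballots; Model T wins 20–11.
Model T vs Model S2: Model S2, 18–13.
Drift vs Model S2: Drift is ranked higher on 1+4+5+5+1 = 16 ballots, Model S2 on 15. Drift wins 16–15.
Every design wins at least one matchup (Concept 1 beats Model T; Model T beats Drift; Drift beats Concept 1; Model S2 beats Model T), so there is no Condorcet loser.

none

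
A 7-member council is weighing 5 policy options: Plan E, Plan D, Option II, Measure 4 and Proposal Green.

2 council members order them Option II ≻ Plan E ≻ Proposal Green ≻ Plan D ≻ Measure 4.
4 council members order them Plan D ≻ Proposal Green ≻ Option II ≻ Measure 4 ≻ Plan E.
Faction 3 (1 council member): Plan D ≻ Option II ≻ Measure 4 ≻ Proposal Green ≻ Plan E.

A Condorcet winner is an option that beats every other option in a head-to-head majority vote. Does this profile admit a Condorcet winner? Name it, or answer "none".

Plan D

Pairwise majorities:
Plan E vs Plan D: 2 for Plan E, 5 for Plan D — Plan D by 5–2.
Plan E vs Option II: Plan E is ranked higher on 0 ballots, Option II on 7. Option II wins 7–0.
Plan E vs Measure 4: 2 to 5, Measure 4.
Plan E vs Proposal Green: Plan E preferred on 2 ballots; Proposal Green wins 5–2.
Plan D vs Option II: Plan D is ranked higher on 4+1 = 5 ballots, Option II on 2. Plan D wins 5–2.
Plan D vs Measure 4: Plan D is ranked higher on 2+4+1 = 7 ballots, Measure 4 on 0. Plan D wins 7–0.
Plan D vs Proposal Green: Plan D is ranked higher on 4+1 = 5 ballots, Proposal Green on 2. Plan D wins 5–2.
Option II vs Measure 4: Option II is ranked higher on 2+4+1 = 7 ballots, Measure 4 on 0. Option II wins 7–0.
Option II vs Proposal Green: Option II preferred on 2+1 = 3 ballots; Proposal Green wins 4–3.
Measure 4 vs Proposal Green: 1 for Measure 4, 6 for Proposal Green — Proposal Green by 6–1.
Plan D beats each of Plan E, Option II, Measure 4, Proposal Green — Plan D is the Condorcet winner.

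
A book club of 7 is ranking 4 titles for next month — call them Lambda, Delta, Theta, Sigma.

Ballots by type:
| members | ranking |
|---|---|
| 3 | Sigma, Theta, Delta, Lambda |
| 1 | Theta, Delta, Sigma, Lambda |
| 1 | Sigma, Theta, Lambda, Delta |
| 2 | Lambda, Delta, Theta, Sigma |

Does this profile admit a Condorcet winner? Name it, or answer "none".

Pairwise majorities:
Lambda–Delta: Delta 4–3.
Lambda–Theta: Theta 5–2.
Lambda vs Sigma: Sigma wins 5–2.
Delta vs Theta: Theta, 5–2.
Delta vs Sigma: Sigma, 4–3.
Theta–Sigma: Sigma 4–3.
Sigma wins every pairwise contest, so Sigma is the Condorcet winner.

Sigma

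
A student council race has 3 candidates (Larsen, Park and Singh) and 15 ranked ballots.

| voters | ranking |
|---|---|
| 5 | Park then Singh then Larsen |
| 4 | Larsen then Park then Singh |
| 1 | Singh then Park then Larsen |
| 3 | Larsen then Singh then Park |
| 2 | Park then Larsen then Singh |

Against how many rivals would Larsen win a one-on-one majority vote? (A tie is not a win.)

1

Larsen against each rival (15 voters):
Larsen vs Park: 4+3 = 7 for Larsen, 8 for Park — Park by 8–7.
Larsen vs Singh: Larsen, 9–6.
Larsen beats Singh; loses to Park — 1 pairwise win.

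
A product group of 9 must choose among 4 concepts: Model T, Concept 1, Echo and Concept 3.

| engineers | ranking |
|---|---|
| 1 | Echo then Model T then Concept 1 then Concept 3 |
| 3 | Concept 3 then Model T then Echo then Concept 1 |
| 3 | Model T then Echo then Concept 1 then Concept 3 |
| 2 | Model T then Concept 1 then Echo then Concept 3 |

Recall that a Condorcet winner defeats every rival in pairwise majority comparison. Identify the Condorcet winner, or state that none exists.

Pairwise majorities:
Model T vs Concept 1: Model T preferred on 1+3+3+2 = 9 ballots; Model T wins 9–0.
Model T vs Echo: Model T preferred on 3+3+2 = 8 ballots; Model T wins 8–1.
Model T vs Concept 3: Model T is ranked higher on 1+3+2 = 6 ballots, Concept 3 on 3. Model T wins 6–3.
Concept 1 vs Echo: Concept 1 preferred on 2 ballots; Echo wins 7–2.
Concept 1 vs Concept 3: 6 to 3, Concept 1.
Echo vs Concept 3: Echo preferred on 1+3+2 = 6 ballots; Echo wins 6–3.
Model T wins every pairwise contest, so Model T is the Condorcet winner.

Model T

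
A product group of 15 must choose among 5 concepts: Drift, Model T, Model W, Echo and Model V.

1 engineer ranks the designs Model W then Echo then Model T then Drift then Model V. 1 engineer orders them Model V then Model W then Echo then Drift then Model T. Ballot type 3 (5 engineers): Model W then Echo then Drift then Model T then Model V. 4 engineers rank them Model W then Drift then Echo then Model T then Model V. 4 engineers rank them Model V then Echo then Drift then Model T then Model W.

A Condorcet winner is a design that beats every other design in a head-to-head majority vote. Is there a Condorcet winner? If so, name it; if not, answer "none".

Model W

Head-to-head results (15 engineers):
Drift–Model T: Drift 14–1.
Drift vs Model W: Model W, 11–4.
Drift vs Echo: Echo, 11–4.
Drift vs Model V: Drift, 10–5.
Model T–Model W: Model W 11–4.
Model T vs Echo: Echo wins 15–0.
Model T vs Model V: Model T wins 10–5.
Model W–Echo: Model W 11–4.
Model W vs Model V: Model W, 10–5.
Echo–Model V: Echo 10–5.
Model W beats each of Drift, Model T, Echo, Model V — Model W is the Condorcet winner.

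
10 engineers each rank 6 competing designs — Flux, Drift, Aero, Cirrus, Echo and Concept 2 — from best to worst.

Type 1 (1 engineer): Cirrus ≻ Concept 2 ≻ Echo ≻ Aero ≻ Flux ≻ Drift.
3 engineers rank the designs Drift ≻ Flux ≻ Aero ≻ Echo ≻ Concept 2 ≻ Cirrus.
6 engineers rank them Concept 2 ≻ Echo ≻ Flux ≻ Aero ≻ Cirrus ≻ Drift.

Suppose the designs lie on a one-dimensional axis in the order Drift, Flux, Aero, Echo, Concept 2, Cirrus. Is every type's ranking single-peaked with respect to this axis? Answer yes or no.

no

Axis positions: Drift=1, Flux=2, Aero=3, Echo=4, Concept 2=5, Cirrus=6.
Type 1 (peak Cirrus at position 6): ranking walks positions 6-5-4-3-2-1, expanding outward from the peak — single-peaked.
Type 2 (peak Drift at position 1): ranking walks positions 1-2-3-4-5-6, expanding outward from the peak — single-peaked.
Type 3: ranking walks positions 5-4-2-3-6-1; Flux is ranked above Aero even though Aero lies between Flux and the peak Concept 2 on the axis — preferences dip and rise again. Not single-peaked.
Type 3 violates single-peakedness, so the profile is not single-peaked on this axis.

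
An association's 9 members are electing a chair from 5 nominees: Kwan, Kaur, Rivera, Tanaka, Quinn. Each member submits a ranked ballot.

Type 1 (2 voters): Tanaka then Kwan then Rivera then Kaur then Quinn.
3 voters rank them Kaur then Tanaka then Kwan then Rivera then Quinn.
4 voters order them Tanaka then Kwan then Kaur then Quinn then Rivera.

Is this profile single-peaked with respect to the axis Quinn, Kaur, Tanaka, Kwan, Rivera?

yes

Axis positions: Quinn=1, Kaur=2, Tanaka=3, Kwan=4, Rivera=5.
Type 1 (peak Tanaka at position 3): ranking walks positions 3-4-5-2-1, expanding outward from the peak — single-peaked.
Type 2 (peak Kaur at position 2): ranking walks positions 2-3-4-5-1, expanding outward from the peak — single-peaked.
Type 3 (peak Tanaka at position 3): ranking walks positions 3-4-2-1-5, expanding outward from the peak — single-peaked.
Every ranking is single-peaked on this axis.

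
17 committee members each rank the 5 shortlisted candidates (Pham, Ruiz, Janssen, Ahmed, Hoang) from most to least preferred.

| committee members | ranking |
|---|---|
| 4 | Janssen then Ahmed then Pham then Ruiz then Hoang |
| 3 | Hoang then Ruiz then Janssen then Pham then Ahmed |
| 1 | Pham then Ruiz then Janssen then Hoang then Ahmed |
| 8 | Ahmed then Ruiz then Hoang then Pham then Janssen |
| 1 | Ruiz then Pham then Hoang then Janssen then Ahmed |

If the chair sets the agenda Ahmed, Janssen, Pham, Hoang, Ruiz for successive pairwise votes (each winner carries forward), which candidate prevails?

Ruiz

Round 1: Ahmed vs Janssen — 8–9, Janssen advances.
Round 2: Janssen vs Pham — 7–10, Pham advances.
Round 3: Pham vs Hoang — 6–11, Hoang advances.
Round 4: Hoang vs Ruiz — 3–14, Ruiz advances.
The agenda winner is Ruiz.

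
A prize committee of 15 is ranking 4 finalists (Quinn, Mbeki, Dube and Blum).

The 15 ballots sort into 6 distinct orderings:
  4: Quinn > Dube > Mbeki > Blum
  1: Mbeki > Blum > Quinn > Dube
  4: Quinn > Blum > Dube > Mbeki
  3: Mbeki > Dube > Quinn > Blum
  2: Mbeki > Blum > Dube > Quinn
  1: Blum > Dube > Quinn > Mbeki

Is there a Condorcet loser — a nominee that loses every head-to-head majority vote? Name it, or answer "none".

Head-to-head results (15 jurors):
Quinn vs Mbeki: 4+4+1 = 9 for Quinn, 6 for Mbeki — Quinn by 9–6.
Quinn vs Dube: Quinn wins 9–6.
Quinn vs Blum: 4+4+3 = 11 for Quinn, 4 for Blum — Quinn by 11–4.
Mbeki vs Dube: Dube wins 9–6.
Mbeki–Blum: Mbeki 10–5.
Dube–Blum: Blum 8–7.
No nominee is winless: Quinn beats Mbeki; Mbeki beats Blum; Dube beats Mbeki; Blum beats Dube. There is no Condorcet loser.

none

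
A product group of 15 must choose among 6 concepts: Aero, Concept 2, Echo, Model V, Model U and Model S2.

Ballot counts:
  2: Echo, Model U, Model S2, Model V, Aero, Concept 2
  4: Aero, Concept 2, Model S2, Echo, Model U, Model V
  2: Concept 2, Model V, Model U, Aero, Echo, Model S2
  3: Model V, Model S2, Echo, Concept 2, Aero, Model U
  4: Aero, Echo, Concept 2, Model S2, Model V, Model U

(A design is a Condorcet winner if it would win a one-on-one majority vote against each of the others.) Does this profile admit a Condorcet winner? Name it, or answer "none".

Aero

Pairwise majorities:
Aero vs Concept 2: 2+4+4 = 10 for Aero, 5 for Concept 2 — Aero by 10–5.
Aero vs Echo: Aero preferred on 4+2+4 = 10 ballots; Aero wins 10–5.
Aero vs Model V: 8 to 7, Aero.
Aero–Model U: Aero 11–4.
Aero vs Model S2: 4+2+4 = 10 for Aero, 5 for Model S2 — Aero by 10–5.
Concept 2 vs Echo: 4+2 = 6 for Concept 2, 9 for Echo — Echo by 9–6.
Concept 2 vs Model V: 4+2+4 = 10 for Concept 2, 5 for Model V — Concept 2 by 10–5.
Concept 2–Model U: Concept 2 13–2.
Concept 2 vs Model S2: Concept 2 is ranked higher on 4+2+4 = 10 ballots, Model S2 on 5. Concept 2 wins 10–5.
Echo vs Model V: 2+4+4 = 10 for Echo, 5 for Model V — Echo by 10–5.
Echo–Model U: Echo 13–2.
Echo–Model S2: Echo 8–7.
Model V vs Model U: Model V, 9–6.
Model V vs Model S2: Model V is ranked higher on 2+3 = 5 ballots, Model S2 on 10. Model S2 wins 10–5.
Model U vs Model S2: 4 to 11, Model S2.
Aero beats each of Concept 2, Echo, Model V, Model U, Model S2 — Aero is the Condorcet winner.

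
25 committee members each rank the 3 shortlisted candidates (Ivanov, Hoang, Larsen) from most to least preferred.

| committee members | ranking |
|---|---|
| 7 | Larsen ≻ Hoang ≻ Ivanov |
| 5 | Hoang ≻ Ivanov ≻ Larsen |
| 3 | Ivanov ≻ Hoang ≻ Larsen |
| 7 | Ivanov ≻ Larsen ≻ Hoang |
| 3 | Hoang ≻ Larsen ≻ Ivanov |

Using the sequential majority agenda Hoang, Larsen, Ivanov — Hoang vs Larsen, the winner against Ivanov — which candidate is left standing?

Ivanov

Round 1: Hoang vs Larsen — 11–14, Larsen advances.
Round 2: Larsen vs Ivanov — 10–15, Ivanov advances.
Ivanov survives the agenda.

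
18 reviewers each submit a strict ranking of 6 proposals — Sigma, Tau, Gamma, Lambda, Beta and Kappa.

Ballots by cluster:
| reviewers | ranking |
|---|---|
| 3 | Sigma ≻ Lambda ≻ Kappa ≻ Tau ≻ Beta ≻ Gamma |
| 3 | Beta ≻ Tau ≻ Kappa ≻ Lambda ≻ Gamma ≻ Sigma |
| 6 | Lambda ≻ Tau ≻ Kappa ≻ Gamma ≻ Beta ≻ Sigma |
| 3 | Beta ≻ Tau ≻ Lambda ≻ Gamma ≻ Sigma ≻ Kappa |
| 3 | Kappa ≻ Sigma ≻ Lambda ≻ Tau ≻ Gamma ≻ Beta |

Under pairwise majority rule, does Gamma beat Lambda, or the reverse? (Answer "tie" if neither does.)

No ballot ranks Gamma above Lambda: 0.
Ballots ranking Lambda above Gamma: 18 − 0 = 18.
Lambda wins the head-to-head 18–0.

Lambda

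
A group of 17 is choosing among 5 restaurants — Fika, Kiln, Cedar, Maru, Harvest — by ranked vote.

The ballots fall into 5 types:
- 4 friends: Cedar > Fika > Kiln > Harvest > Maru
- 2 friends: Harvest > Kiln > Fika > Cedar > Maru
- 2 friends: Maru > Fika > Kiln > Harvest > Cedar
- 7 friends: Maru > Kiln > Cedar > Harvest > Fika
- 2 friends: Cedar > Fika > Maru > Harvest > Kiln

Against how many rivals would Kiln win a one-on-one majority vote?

Kiln against each rival (17 friends):
Kiln vs Fika: Kiln, 9–8.
Kiln vs Cedar: Kiln preferred on 2+2+7 = 11 ballots; Kiln wins 11–6.
Kiln vs Maru: Maru wins 11–6.
Kiln vs Harvest: Kiln preferred on 4+2+7 = 13 ballots; Kiln wins 13–4.
Kiln beats Fika, Cedar, Harvest; loses to Maru — 3 pairwise wins.

3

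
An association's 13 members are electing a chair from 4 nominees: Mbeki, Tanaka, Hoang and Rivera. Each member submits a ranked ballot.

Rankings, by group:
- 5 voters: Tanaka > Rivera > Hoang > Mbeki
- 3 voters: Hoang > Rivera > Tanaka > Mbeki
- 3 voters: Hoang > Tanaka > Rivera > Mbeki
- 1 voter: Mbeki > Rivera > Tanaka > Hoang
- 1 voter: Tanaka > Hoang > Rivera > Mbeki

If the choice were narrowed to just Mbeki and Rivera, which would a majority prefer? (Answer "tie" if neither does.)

Rivera

Ballots ranking Mbeki above Rivera: 1.
Ballots ranking Rivera above Mbeki: 13 − 1 = 12.
Rivera wins the head-to-head 12–1.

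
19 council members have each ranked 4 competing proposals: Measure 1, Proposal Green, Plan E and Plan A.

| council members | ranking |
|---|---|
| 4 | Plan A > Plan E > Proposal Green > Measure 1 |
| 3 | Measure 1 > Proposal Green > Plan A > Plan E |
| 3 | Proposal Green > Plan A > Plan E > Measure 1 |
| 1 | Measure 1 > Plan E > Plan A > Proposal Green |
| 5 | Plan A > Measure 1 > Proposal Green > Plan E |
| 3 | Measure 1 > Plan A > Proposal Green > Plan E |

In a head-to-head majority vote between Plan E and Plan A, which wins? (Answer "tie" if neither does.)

Ballots ranking Plan E above Plan A: 1.
Ballots ranking Plan A above Plan E: 19 − 1 = 18.
Plan A wins the head-to-head 18–1.

Plan A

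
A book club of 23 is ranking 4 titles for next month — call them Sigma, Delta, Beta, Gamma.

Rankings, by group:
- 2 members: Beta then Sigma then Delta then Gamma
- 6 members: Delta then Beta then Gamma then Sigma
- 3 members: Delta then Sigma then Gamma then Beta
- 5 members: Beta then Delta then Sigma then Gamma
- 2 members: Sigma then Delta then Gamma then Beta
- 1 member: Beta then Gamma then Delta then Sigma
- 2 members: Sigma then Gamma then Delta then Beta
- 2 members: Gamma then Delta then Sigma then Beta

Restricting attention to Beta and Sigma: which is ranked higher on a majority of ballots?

Ballots ranking Beta above Sigma: 2 + 6 + 5 + 1 = 14.
Ballots ranking Sigma above Beta: 23 − 14 = 9.
Beta wins the head-to-head 14–9.

Beta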